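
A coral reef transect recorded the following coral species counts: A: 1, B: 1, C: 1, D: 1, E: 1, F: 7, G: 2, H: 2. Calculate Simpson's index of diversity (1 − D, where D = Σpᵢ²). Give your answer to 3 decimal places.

0.758

Total N = 1+1+1+1+1+7+2+2 = 16, so the proportions are 0.0625, 0.0625, 0.0625, 0.0625, 0.0625, 0.4375, 0.125, 0.125 (working shown to 5 dp, full precision carried).
D = 0.0625² + 0.0625² + 0.0625² + 0.0625² + 0.0625² + 0.4375² + 0.125² + 0.125² = 0.00391 + 0.00391 + 0.00391 + 0.00391 + 0.00391 + 0.19141 + 0.01562 + 0.01562 = 0.24219.
So 1 − D = 0.75781, i.e. 0.758 to 3 decimal places.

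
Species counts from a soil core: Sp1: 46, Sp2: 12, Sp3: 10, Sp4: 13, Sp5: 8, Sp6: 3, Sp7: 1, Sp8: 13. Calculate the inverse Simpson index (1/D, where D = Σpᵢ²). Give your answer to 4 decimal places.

Total N = 46+12+10+13+8+3+1+13 = 106, so the proportions are 0.43396226, 0.11320755, 0.09433962, 0.12264151, 0.0754717, 0.02830189, 0.00943396, 0.12264151 (working shown to 8 dp, full precision carried).
D = 0.43396226² + 0.11320755² + 0.09433962² + 0.12264151² + 0.0754717² + 0.02830189² + 0.00943396² + 0.12264151² = 0.18832325 + 0.01281595 + 0.00889996 + 0.01504094 + 0.00569598 + 0.00080100 + 0.00008900 + 0.01504094 = 0.24670701.
So 1/D = 4.053391, i.e. 4.0534 to 4 decimal places.

4.0534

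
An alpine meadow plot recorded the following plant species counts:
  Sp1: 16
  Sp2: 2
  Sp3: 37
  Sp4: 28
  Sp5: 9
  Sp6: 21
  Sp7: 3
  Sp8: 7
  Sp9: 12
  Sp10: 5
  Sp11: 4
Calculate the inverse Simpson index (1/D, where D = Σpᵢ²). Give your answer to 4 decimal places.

6.5249

Total N = 16+2+37+28+9+21+3+7+12+5+4 = 144, so the proportions are 0.11111111, 0.01388889, 0.25694444, 0.19444444, 0.0625, 0.14583333, 0.02083333, 0.04861111, 0.08333333, 0.03472222, 0.02777778 (working shown to 8 dp, full precision carried).
D = 0.11111111² + 0.01388889² + 0.25694444² + 0.19444444² + 0.0625² + 0.14583333² + 0.02083333² + 0.04861111² + 0.08333333² + 0.03472222² + 0.02777778² = 0.01234568 + 0.00019290 + 0.06602045 + 0.03780864 + 0.00390625 + 0.02126736 + 0.00043403 + 0.00236304 + 0.00694444 + 0.00120563 + 0.00077160 = 0.15326003.
So 1/D = 6.524858, i.e. 6.5249 to 4 decimal places.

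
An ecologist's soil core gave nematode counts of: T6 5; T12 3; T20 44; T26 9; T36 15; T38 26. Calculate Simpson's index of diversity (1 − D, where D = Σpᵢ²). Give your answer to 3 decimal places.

Total N = 5+3+44+9+15+26 = 102, so the proportions are 0.04902, 0.02941, 0.43137, 0.08824, 0.14706, 0.2549 (working shown to 5 dp, full precision carried).
D = 0.04902² + 0.02941² + 0.43137² + 0.08824² + 0.14706² + 0.2549² = 0.00240 + 0.00087 + 0.18608 + 0.00779 + 0.02163 + 0.06498 = 0.28374.
So 1 − D = 0.71626, i.e. 0.716 to 3 decimal places.

0.716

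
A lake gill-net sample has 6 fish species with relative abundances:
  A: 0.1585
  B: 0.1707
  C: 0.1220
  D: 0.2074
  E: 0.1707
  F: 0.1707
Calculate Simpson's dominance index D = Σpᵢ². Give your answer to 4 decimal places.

D = 0.1585² + 0.1707² + 0.122² + 0.2074² + 0.1707² + 0.1707² = 0.025122 + 0.029138 + 0.014884 + 0.043015 + 0.029138 + 0.029138 = 0.170436 (working shown to 6 dp, full precision carried).
To 4 decimal places, D = 0.1704.

0.1704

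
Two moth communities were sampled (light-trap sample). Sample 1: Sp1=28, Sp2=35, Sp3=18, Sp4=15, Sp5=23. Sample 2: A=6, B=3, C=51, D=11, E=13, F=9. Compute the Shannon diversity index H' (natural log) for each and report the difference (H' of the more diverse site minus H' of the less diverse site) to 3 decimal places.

0.194

Sample 1: N=119, proportions 0.23529, 0.29412, 0.15126, 0.12605, 0.19328, giving H' = 1.56481 (working shown to 5 dp, full precision carried).
Sample 2: N=93, proportions 0.06452, 0.03226, 0.54839, 0.11828, 0.13978, 0.09677, giving H' = 1.37060.
Difference = |1.56481 − 1.37060| = 0.19421, i.e. 0.194 to 3 decimal places.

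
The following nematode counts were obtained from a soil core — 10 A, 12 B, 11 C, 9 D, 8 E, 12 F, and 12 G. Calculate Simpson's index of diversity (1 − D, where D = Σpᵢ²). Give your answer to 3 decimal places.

Total N = 10+12+11+9+8+12+12 = 74, so the proportions are 0.13514, 0.16216, 0.14865, 0.12162, 0.10811, 0.16216, 0.16216 (working shown to 5 dp, full precision carried).
D = 0.13514² + 0.16216² + 0.14865² + 0.12162² + 0.10811² + 0.16216² + 0.16216² = 0.01826 + 0.02630 + 0.02210 + 0.01479 + 0.01169 + 0.02630 + 0.02630 = 0.14573.
So 1 − D = 0.85427, i.e. 0.854 to 3 decimal places.

0.854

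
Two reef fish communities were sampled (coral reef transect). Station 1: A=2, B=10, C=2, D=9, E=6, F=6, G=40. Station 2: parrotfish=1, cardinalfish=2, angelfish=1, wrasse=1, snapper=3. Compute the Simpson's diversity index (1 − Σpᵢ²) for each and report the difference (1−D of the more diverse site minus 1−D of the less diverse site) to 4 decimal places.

0.0808

Station 1: N=75, proportions 0.026667, 0.133333, 0.026667, 0.12, 0.08, 0.08, 0.533333, giving 1−D = 0.669156 (working shown to 6 dp, full precision carried).
Station 2: N=8, proportions 0.125, 0.25, 0.125, 0.125, 0.375, giving 1−D = 0.750000.
Difference = |0.669156 − 0.750000| = 0.080844, i.e. 0.0808 to 4 decimal places.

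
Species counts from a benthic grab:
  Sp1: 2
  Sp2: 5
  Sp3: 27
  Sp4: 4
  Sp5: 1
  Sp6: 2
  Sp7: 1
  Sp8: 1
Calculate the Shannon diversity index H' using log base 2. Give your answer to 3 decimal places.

Total N = 2+5+27+4+1+2+1+1 = 43, so the proportions are 0.04651, 0.11628, 0.62791, 0.09302, 0.02326, 0.04651, 0.02326, 0.02326 (working shown to 5 dp, full precision carried).
Each pᵢ log₂ pᵢ term: 0.04651×(-4.42626)=-0.20587, 0.11628×(-3.10434)=-0.36097, 0.62791×(-0.67138)=-0.42156, 0.09302×(-3.42626)=-0.31872, 0.02326×(-5.42626)=-0.12619, 0.04651×(-4.42626)=-0.20587, 0.02326×(-5.42626)=-0.12619, 0.02326×(-5.42626)=-0.12619.
Sum = -1.89158, so H' = 1.892.

1.892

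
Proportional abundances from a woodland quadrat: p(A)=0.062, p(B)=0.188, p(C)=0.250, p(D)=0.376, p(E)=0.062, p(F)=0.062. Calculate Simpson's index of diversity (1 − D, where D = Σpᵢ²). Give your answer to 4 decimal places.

D = 0.062² + 0.188² + 0.25² + 0.376² + 0.062² + 0.062² = 0.003844 + 0.035344 + 0.062500 + 0.141376 + 0.003844 + 0.003844 = 0.250752 (working shown to 6 dp, full precision carried).
So 1 − D = 0.749248, i.e. 0.7492 to 4 decimal places.

0.7492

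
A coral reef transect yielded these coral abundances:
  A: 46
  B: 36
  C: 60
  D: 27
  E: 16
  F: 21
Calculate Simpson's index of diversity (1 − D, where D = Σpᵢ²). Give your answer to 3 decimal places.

0.801

Total N = 46+36+60+27+16+21 = 206, so the proportions are 0.2233, 0.17476, 0.29126, 0.13107, 0.07767, 0.10194 (working shown to 5 dp, full precision carried).
D = 0.2233² + 0.17476² + 0.29126² + 0.13107² + 0.07767² + 0.10194² = 0.04986 + 0.03054 + 0.08483 + 0.01718 + 0.00603 + 0.01039 = 0.19884.
So 1 − D = 0.80116, i.e. 0.801 to 3 decimal places.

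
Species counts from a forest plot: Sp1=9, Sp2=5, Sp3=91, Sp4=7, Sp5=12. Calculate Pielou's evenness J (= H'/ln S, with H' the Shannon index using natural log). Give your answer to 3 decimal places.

Total N = 9+5+91+7+12 = 124, so the proportions are 0.07258, 0.04032, 0.73387, 0.05645, 0.09677 (working shown to 5 dp, full precision carried).
H' = −Σ pᵢ ln pᵢ = −((-0.19038) + (-0.12947) + (-0.22708) + (-0.16226) + (-0.22600)) = 0.93520.
With S = 5 species, ln S = 1.60944, so J = 0.93520/1.60944 = 0.58107, i.e. 0.581 to 3 decimal places.

0.581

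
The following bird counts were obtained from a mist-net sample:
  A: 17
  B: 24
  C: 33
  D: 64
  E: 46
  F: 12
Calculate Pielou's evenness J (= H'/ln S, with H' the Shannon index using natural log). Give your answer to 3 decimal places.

0.919

Total N = 17+24+33+64+46+12 = 196, so the proportions are 0.08673, 0.12245, 0.16837, 0.32653, 0.23469, 0.06122 (working shown to 5 dp, full precision carried).
H' = −Σ pᵢ ln pᵢ = −((-0.21206) + (-0.25715) + (-0.29996) + (-0.36546) + (-0.34018) + (-0.17101)) = 1.64583.
With S = 6 species, ln S = 1.79176, so J = 1.64583/1.79176 = 0.91856, i.e. 0.919 to 3 decimal places.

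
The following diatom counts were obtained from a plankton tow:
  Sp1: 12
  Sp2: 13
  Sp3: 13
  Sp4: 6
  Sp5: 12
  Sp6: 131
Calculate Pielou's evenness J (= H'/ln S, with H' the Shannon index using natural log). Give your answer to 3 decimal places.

Total N = 12+13+13+6+12+131 = 187, so the proportions are 0.06417, 0.06952, 0.06952, 0.03209, 0.06417, 0.70053 (working shown to 5 dp, full precision carried).
H' = −Σ pᵢ ln pᵢ = −((-0.17623) + (-0.18535) + (-0.18535) + (-0.11035) + (-0.17623) + (-0.24933)) = 1.08283.
With S = 6 species, ln S = 1.79176, so J = 1.08283/1.79176 = 0.60434, i.e. 0.604 to 3 decimal places.

0.604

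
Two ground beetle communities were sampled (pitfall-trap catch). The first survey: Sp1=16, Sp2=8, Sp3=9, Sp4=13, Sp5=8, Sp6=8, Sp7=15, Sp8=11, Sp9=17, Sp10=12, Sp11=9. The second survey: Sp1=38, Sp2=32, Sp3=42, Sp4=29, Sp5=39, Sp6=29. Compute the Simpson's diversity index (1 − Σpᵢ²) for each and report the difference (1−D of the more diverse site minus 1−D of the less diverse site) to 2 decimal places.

The first survey: N=126, proportions 0.127, 0.0635, 0.0714, 0.1032, 0.0635, 0.0635, 0.119, 0.0873, 0.1349, 0.0952, 0.0714, giving 1−D = 0.9019 (working shown to 4 dp, full precision carried).
The second survey: N=209, proportions 0.1818, 0.1531, 0.201, 0.1388, 0.1866, 0.1388, giving 1−D = 0.8298.
Difference = |0.9019 − 0.8298| = 0.0721, i.e. 0.07 to 2 decimal places.

0.07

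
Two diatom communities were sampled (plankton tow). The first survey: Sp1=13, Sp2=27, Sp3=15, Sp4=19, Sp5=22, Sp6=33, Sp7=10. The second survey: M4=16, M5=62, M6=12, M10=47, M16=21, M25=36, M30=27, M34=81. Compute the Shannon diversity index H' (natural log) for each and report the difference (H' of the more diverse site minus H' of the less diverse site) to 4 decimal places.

The first survey: N=139, proportions 0.093525, 0.194245, 0.107914, 0.136691, 0.158273, 0.23741, 0.071942, giving H' = 1.874686 (working shown to 6 dp, full precision carried).
The second survey: N=302, proportions 0.05298, 0.205298, 0.039735, 0.155629, 0.069536, 0.119205, 0.089404, 0.268212, giving H' = 1.906125.
Difference = |1.874686 − 1.906125| = 0.031439, i.e. 0.0314 to 4 decimal places.

0.0314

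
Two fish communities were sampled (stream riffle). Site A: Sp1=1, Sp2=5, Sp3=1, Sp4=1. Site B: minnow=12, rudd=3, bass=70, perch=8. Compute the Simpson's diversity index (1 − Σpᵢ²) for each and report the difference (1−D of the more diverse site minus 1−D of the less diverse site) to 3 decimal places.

0.154

Site A: N=8, proportions 0.125, 0.625, 0.125, 0.125, giving 1−D = 0.56250 (working shown to 5 dp, full precision carried).
Site B: N=93, proportions 0.12903, 0.03226, 0.75269, 0.08602, giving 1−D = 0.40837.
Difference = |0.56250 − 0.40837| = 0.15413, i.e. 0.154 to 3 decimal places.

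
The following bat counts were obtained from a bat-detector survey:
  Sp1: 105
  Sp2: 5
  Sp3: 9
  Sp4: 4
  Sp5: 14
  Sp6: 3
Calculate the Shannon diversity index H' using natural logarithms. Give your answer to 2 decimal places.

Total N = 105+5+9+4+14+3 = 140, so the proportions are 0.75, 0.0357, 0.0643, 0.0286, 0.1, 0.0214 (working shown to 4 dp, full precision carried).
Each pᵢ ln pᵢ term: 0.75×(-0.2877)=-0.2158, 0.0357×(-3.3322)=-0.1190, 0.0643×(-2.7444)=-0.1764, 0.0286×(-3.5553)=-0.1016, 0.1×(-2.3026)=-0.2303, 0.0214×(-3.8430)=-0.0824.
Sum = -0.9254, so H' = 0.93.

0.93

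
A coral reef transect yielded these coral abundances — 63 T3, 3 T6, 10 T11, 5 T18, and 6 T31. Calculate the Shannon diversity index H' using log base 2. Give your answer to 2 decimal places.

1.37

Total N = 63+3+10+5+6 = 87, so the proportions are 0.7241, 0.0345, 0.1149, 0.0575, 0.069 (working shown to 4 dp, full precision carried).
Each pᵢ log₂ pᵢ term: 0.7241×(-0.4657)=-0.3372, 0.0345×(-4.8580)=-0.1675, 0.1149×(-3.1210)=-0.3587, 0.0575×(-4.1210)=-0.2368, 0.069×(-3.8580)=-0.2661.
Sum = -1.3664, so H' = 1.37.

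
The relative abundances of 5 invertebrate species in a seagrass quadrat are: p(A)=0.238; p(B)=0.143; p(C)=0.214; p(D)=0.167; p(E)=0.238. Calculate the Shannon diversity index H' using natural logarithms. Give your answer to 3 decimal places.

1.590

Each pᵢ ln pᵢ term (working shown to 5 dp, full precision carried): 0.238×(-1.43548)=-0.34165, 0.143×(-1.94491)=-0.27812, 0.214×(-1.54178)=-0.32994, 0.167×(-1.78976)=-0.29889, 0.238×(-1.43548)=-0.34165.
Sum = -1.59024, so H' = 1.590.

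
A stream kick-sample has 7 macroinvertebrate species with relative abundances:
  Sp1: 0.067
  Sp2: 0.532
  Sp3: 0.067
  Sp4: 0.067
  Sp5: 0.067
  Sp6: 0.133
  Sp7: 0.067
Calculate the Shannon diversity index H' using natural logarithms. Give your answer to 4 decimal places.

Each pᵢ ln pᵢ term (working shown to 6 dp, full precision carried): 0.067×(-2.703063)=-0.181105, 0.532×(-0.631112)=-0.335751, 0.067×(-2.703063)=-0.181105, 0.067×(-2.703063)=-0.181105, 0.067×(-2.703063)=-0.181105, 0.133×(-2.017406)=-0.268315, 0.067×(-2.703063)=-0.181105.
Sum = -1.509592, so H' = 1.5096.

1.5096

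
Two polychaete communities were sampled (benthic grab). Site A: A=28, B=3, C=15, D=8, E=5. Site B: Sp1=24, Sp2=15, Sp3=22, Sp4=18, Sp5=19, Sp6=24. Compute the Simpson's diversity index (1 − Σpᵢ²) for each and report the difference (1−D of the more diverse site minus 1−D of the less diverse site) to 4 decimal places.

0.1470

Site A: N=59, proportions 0.474576, 0.050847, 0.254237, 0.135593, 0.084746, giving 1−D = 0.681988 (working shown to 6 dp, full precision carried).
Site B: N=122, proportions 0.196721, 0.122951, 0.180328, 0.147541, 0.155738, 0.196721, giving 1−D = 0.828944.
Difference = |0.681988 − 0.828944| = 0.146956, i.e. 0.1470 to 4 decimal places.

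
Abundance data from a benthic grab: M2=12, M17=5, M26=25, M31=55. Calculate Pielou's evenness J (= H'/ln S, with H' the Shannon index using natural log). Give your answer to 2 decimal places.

0.78

Total N = 12+5+25+55 = 97, so the proportions are 0.1237, 0.0515, 0.2577, 0.567 (working shown to 4 dp, full precision carried).
H' = −Σ pᵢ ln pᵢ = −((-0.2585) + (-0.1528) + (-0.3494) + (-0.3217)) = 1.0825.
With S = 4 species, ln S = 1.3863, so J = 1.0825/1.3863 = 0.7809, i.e. 0.78 to 2 decimal places.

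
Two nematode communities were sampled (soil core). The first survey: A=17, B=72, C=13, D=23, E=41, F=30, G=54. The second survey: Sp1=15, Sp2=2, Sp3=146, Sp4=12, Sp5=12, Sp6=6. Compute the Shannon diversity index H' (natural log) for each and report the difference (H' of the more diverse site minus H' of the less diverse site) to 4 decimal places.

0.8861

The first survey: N=250, proportions 0.068, 0.288, 0.052, 0.092, 0.164, 0.12, 0.216, giving H' = 1.796490 (working shown to 6 dp, full precision carried).
The second survey: N=193, proportions 0.07772, 0.010363, 0.756477, 0.062176, 0.062176, 0.031088, giving H' = 0.910349.
Difference = |1.796490 − 0.910349| = 0.886141, i.e. 0.8861 to 4 decimal places.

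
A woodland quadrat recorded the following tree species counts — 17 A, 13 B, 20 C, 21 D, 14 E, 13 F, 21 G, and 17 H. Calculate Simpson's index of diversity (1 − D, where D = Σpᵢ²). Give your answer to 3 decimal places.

0.871

Total N = 17+13+20+21+14+13+21+17 = 136, so the proportions are 0.125, 0.09559, 0.14706, 0.15441, 0.10294, 0.09559, 0.15441, 0.125 (working shown to 5 dp, full precision carried).
D = 0.125² + 0.09559² + 0.14706² + 0.15441² + 0.10294² + 0.09559² + 0.15441² + 0.125² = 0.01562 + 0.00914 + 0.02163 + 0.02384 + 0.01060 + 0.00914 + 0.02384 + 0.01562 = 0.12943.
So 1 − D = 0.87057, i.e. 0.871 to 3 decimal places.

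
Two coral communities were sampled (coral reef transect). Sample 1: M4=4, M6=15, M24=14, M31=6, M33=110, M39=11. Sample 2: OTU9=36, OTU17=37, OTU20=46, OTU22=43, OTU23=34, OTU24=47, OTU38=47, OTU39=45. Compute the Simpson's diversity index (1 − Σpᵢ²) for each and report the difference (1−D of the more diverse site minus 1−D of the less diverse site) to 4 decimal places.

0.3691

Sample 1: N=160, proportions 0.025, 0.09375, 0.0875, 0.0375, 0.6875, 0.06875, giving 1−D = 0.504141 (working shown to 6 dp, full precision carried).
Sample 2: N=335, proportions 0.107463, 0.110448, 0.137313, 0.128358, 0.101493, 0.140299, 0.140299, 0.134328, giving 1−D = 0.873210.
Difference = |0.504141 − 0.873210| = 0.369069, i.e. 0.3691 to 4 decimal places.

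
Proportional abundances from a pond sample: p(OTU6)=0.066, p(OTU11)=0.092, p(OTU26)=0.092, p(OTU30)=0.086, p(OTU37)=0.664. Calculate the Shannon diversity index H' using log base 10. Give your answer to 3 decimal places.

0.478

Each pᵢ log₁₀ pᵢ term (working shown to 5 dp, full precision carried): 0.066×(-1.18046)=-0.07791, 0.092×(-1.03621)=-0.09533, 0.092×(-1.03621)=-0.09533, 0.086×(-1.06550)=-0.09163, 0.664×(-0.17783)=-0.11808.
Sum = -0.47829, so H' = 0.478.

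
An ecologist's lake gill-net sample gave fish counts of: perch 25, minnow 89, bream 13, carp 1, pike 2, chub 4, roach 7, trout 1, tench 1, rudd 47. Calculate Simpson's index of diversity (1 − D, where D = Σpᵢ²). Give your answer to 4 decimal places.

0.6954

Total N = 25+89+13+1+2+4+7+1+1+47 = 190, so the proportions are 0.131579, 0.468421, 0.068421, 0.005263, 0.010526, 0.021053, 0.036842, 0.005263, 0.005263, 0.247368 (working shown to 6 dp, full precision carried).
D = 0.131579² + 0.468421² + 0.068421² + 0.005263² + 0.010526² + 0.021053² + 0.036842² + 0.005263² + 0.005263² + 0.247368² = 0.017313 + 0.219418 + 0.004681 + 0.000028 + 0.000111 + 0.000443 + 0.001357 + 0.000028 + 0.000028 + 0.061191 = 0.304598.
So 1 − D = 0.695402, i.e. 0.6954 to 4 decimal places.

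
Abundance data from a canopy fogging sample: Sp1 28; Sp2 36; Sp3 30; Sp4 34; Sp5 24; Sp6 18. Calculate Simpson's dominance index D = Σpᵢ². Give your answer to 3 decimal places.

Total N = 28+36+30+34+24+18 = 170, so the proportions are 0.16471, 0.21176, 0.17647, 0.2, 0.14118, 0.10588 (working shown to 5 dp, full precision carried).
D = 0.16471² + 0.21176² + 0.17647² + 0.2² + 0.14118² + 0.10588² = 0.02713 + 0.04484 + 0.03114 + 0.04000 + 0.01993 + 0.01121 = 0.17426.
To 3 decimal places, D = 0.174.

0.174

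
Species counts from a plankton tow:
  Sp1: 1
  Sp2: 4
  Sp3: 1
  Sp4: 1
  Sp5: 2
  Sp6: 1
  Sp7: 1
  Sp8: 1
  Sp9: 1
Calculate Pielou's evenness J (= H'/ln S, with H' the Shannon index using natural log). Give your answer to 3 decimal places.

Total N = 1+4+1+1+2+1+1+1+1 = 13, so the proportions are 0.07692, 0.30769, 0.07692, 0.07692, 0.15385, 0.07692, 0.07692, 0.07692, 0.07692 (working shown to 5 dp, full precision carried).
H' = −Σ pᵢ ln pᵢ = −((-0.19730) + (-0.36266) + (-0.19730) + (-0.19730) + (-0.28797) + (-0.19730) + (-0.19730) + (-0.19730) + (-0.19730)) = 2.03176.
With S = 9 species, ln S = 2.19722, so J = 2.03176/2.19722 = 0.92469, i.e. 0.925 to 3 decimal places.

0.925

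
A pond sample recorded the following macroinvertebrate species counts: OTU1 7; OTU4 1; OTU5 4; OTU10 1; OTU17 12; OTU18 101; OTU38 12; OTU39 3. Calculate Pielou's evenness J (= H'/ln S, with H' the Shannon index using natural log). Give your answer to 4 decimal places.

Total N = 7+1+4+1+12+101+12+3 = 141, so the proportions are 0.049645, 0.007092, 0.028369, 0.007092, 0.085106, 0.716312, 0.085106, 0.021277 (working shown to 6 dp, full precision carried).
H' = −Σ pᵢ ln pᵢ = −((-0.149078) + (-0.035098) + (-0.101063) + (-0.035098) + (-0.209690) + (-0.238990) + (-0.209690) + (-0.081918)) = 1.060623.
With S = 8 species, ln S = 2.079442, so J = 1.060623/2.079442 = 0.510052, i.e. 0.5101 to 4 decimal places.

0.5101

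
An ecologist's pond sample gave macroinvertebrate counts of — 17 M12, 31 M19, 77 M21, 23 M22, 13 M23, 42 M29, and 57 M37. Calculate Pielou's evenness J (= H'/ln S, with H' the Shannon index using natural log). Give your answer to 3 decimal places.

0.917

Total N = 17+31+77+23+13+42+57 = 260, so the proportions are 0.06538, 0.11923, 0.29615, 0.08846, 0.05, 0.16154, 0.21923 (working shown to 5 dp, full precision carried).
H' = −Σ pᵢ ln pᵢ = −((-0.17833) + (-0.25357) + (-0.36038) + (-0.21454) + (-0.14979) + (-0.29449) + (-0.33271)) = 1.78380.
With S = 7 species, ln S = 1.94591, so J = 1.78380/1.94591 = 0.91669, i.e. 0.917 to 3 decimal places.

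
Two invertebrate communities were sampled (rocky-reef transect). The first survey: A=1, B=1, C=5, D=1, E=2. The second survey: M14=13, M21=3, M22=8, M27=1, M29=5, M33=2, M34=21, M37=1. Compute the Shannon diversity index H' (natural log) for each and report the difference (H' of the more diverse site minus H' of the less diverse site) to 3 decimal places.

0.284

The first survey: N=10, proportions 0.1, 0.1, 0.5, 0.1, 0.2, giving H' = 1.359237 (working shown to 6 dp, full precision carried).
The second survey: N=54, proportions 0.240741, 0.055556, 0.148148, 0.018519, 0.092593, 0.037037, 0.388889, 0.018519, giving H' = 1.643722.
Difference = |1.359237 − 1.643722| = 0.284485, i.e. 0.284 to 3 decimal places.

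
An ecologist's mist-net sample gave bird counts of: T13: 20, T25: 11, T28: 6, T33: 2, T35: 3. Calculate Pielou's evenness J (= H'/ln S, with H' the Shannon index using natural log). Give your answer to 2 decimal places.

Total N = 20+11+6+2+3 = 42, so the proportions are 0.4762, 0.2619, 0.1429, 0.0476, 0.0714 (working shown to 4 dp, full precision carried).
H' = −Σ pᵢ ln pᵢ = −((-0.3533) + (-0.3509) + (-0.2780) + (-0.1450) + (-0.1885)) = 1.3157.
With S = 5 species, ln S = 1.6094, so J = 1.3157/1.6094 = 0.8175, i.e. 0.82 to 2 decimal places.

0.82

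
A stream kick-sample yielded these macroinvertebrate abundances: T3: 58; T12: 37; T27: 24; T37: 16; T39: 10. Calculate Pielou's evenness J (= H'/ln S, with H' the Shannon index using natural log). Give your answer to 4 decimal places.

Total N = 58+37+24+16+10 = 145, so the proportions are 0.4, 0.255172, 0.165517, 0.110345, 0.068966 (working shown to 6 dp, full precision carried).
H' = −Σ pᵢ ln pᵢ = −((-0.366516) + (-0.348519) + (-0.297713) + (-0.243216) + (-0.184424)) = 1.440387.
With S = 5 species, ln S = 1.609438, so J = 1.440387/1.609438 = 0.894963, i.e. 0.8950 to 4 decimal places.

0.8950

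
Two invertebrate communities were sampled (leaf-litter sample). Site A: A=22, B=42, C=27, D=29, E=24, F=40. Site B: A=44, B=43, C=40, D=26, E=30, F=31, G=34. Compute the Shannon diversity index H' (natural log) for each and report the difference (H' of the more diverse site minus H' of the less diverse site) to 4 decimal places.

Site A: N=184, proportions 0.119565, 0.228261, 0.146739, 0.157609, 0.130435, 0.217391, giving H' = 1.761388 (working shown to 6 dp, full precision carried).
Site B: N=248, proportions 0.177419, 0.173387, 0.16129, 0.104839, 0.120968, 0.125, 0.137097, giving H' = 1.929205.
Difference = |1.761388 − 1.929205| = 0.167817, i.e. 0.1678 to 4 decimal places.

0.1678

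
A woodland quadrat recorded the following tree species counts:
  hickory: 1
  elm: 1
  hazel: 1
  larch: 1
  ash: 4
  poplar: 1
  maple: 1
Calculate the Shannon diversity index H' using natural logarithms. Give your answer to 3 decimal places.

1.748

Total N = 1+1+1+1+4+1+1 = 10, so the proportions are 0.1, 0.1, 0.1, 0.1, 0.4, 0.1, 0.1 (working shown to 5 dp, full precision carried).
Each pᵢ ln pᵢ term: 0.1×(-2.30259)=-0.23026, 0.1×(-2.30259)=-0.23026, 0.1×(-2.30259)=-0.23026, 0.1×(-2.30259)=-0.23026, 0.4×(-0.91629)=-0.36652, 0.1×(-2.30259)=-0.23026, 0.1×(-2.30259)=-0.23026.
Sum = -1.74807, so H' = 1.748.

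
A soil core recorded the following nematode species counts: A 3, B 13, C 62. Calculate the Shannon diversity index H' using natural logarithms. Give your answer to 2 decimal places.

Total N = 3+13+62 = 78, so the proportions are 0.0385, 0.1667, 0.7949 (working shown to 4 dp, full precision carried).
Each pᵢ ln pᵢ term: 0.0385×(-3.2581)=-0.1253, 0.1667×(-1.7918)=-0.2986, 0.7949×(-0.2296)=-0.1825.
Sum = -0.6064, so H' = 0.61.

0.61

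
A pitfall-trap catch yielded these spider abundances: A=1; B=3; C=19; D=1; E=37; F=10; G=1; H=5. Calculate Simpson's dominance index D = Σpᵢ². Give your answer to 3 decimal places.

0.315

Total N = 1+3+19+1+37+10+1+5 = 77, so the proportions are 0.01299, 0.03896, 0.24675, 0.01299, 0.48052, 0.12987, 0.01299, 0.06494 (working shown to 5 dp, full precision carried).
D = 0.01299² + 0.03896² + 0.24675² + 0.01299² + 0.48052² + 0.12987² + 0.01299² + 0.06494² = 0.00017 + 0.00152 + 0.06089 + 0.00017 + 0.23090 + 0.01687 + 0.00017 + 0.00422 = 0.31489.
To 3 decimal places, D = 0.315.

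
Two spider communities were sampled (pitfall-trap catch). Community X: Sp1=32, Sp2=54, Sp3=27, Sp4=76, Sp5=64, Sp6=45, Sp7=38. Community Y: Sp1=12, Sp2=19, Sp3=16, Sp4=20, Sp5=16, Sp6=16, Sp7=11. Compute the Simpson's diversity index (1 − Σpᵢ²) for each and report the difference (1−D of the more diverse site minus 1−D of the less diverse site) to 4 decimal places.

Community X: N=336, proportions 0.095238, 0.160714, 0.080357, 0.22619, 0.190476, 0.133929, 0.113095, giving 1−D = 0.840473 (working shown to 6 dp, full precision carried).
Community Y: N=110, proportions 0.109091, 0.172727, 0.145455, 0.181818, 0.145455, 0.145455, 0.1, giving 1−D = 0.851736.
Difference = |0.840473 − 0.851736| = 0.011263, i.e. 0.0113 to 4 decimal places.

0.0113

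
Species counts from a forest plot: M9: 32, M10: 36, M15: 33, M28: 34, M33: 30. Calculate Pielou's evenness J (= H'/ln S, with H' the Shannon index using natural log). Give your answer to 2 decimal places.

Total N = 32+36+33+34+30 = 165, so the proportions are 0.1939, 0.2182, 0.2, 0.2061, 0.1818 (working shown to 4 dp, full precision carried).
H' = −Σ pᵢ ln pᵢ = −((-0.3181) + (-0.3322) + (-0.3219) + (-0.3255) + (-0.3100)) = 1.6076.
With S = 5 species, ln S = 1.6094, so J = 1.6076/1.6094 = 0.9989, i.e. 1.00 to 2 decimal places.

1.00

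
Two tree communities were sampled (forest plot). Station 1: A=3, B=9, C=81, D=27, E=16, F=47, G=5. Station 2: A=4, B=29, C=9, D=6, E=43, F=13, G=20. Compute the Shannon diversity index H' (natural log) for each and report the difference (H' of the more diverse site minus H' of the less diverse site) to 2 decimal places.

0.18

Station 1: N=188, proportions 0.016, 0.0479, 0.4309, 0.1436, 0.0851, 0.25, 0.0266, giving H' = 1.5057 (working shown to 4 dp, full precision carried).
Station 2: N=124, proportions 0.0323, 0.2339, 0.0726, 0.0484, 0.3468, 0.1048, 0.1613, giving H' = 1.6855.
Difference = |1.5057 − 1.6855| = 0.1798, i.e. 0.18 to 2 decimal places.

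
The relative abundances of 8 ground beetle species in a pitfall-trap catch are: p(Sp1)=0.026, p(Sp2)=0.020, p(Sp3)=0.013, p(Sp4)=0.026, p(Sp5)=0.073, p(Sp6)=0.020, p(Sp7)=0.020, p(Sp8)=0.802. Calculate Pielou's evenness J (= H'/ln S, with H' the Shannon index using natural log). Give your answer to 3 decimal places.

H' = −Σ pᵢ ln pᵢ = −((-0.09489) + (-0.07824) + (-0.05646) + (-0.09489) + (-0.19106) + (-0.07824) + (-0.07824) + (-0.17696)) = 0.84898 (working shown to 5 dp, full precision carried).
With S = 8 species, ln S = 2.07944, so J = 0.84898/2.07944 = 0.40827, i.e. 0.408 to 3 decimal places.

0.408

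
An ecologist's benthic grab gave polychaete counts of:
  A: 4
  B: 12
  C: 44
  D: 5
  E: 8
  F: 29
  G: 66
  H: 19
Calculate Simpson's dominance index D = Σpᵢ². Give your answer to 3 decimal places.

0.221

Total N = 4+12+44+5+8+29+66+19 = 187, so the proportions are 0.02139, 0.06417, 0.23529, 0.02674, 0.04278, 0.15508, 0.35294, 0.1016 (working shown to 5 dp, full precision carried).
D = 0.02139² + 0.06417² + 0.23529² + 0.02674² + 0.04278² + 0.15508² + 0.35294² + 0.1016² = 0.00046 + 0.00412 + 0.05536 + 0.00071 + 0.00183 + 0.02405 + 0.12457 + 0.01032 = 0.22142.
To 3 decimal places, D = 0.221.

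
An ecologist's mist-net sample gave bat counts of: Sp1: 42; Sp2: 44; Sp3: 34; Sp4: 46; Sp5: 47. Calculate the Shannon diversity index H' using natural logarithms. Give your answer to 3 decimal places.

Total N = 42+44+34+46+47 = 213, so the proportions are 0.19718, 0.20657, 0.15962, 0.21596, 0.22066 (working shown to 5 dp, full precision carried).
Each pᵢ ln pᵢ term: 0.19718×(-1.62362)=-0.32015, 0.20657×(-1.57710)=-0.32579, 0.15962×(-1.83493)=-0.29290, 0.21596×(-1.53265)=-0.33100, 0.22066×(-1.51114)=-0.33345.
Sum = -1.60328, so H' = 1.603.

1.603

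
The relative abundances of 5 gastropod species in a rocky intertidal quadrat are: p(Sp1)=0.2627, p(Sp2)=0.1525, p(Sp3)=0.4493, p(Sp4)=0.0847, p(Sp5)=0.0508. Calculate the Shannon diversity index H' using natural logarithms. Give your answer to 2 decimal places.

Each pᵢ ln pᵢ term (working shown to 4 dp, full precision carried): 0.2627×(-1.3367)=-0.3512, 0.1525×(-1.8806)=-0.2868, 0.4493×(-0.8001)=-0.3595, 0.0847×(-2.4686)=-0.2091, 0.0508×(-2.9799)=-0.1514.
Sum = -1.3579, so H' = 1.36.

1.36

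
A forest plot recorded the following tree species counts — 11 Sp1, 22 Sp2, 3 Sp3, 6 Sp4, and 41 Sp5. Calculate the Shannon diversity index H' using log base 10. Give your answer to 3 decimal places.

Total N = 11+22+3+6+41 = 83, so the proportions are 0.13253, 0.26506, 0.03614, 0.07229, 0.49398 (working shown to 5 dp, full precision carried).
Each pᵢ log₁₀ pᵢ term: 0.13253×(-0.87769)=-0.11632, 0.26506×(-0.57666)=-0.15285, 0.03614×(-1.44196)=-0.05212, 0.07229×(-1.14093)=-0.08248, 0.49398×(-0.30629)=-0.15130.
Sum = -0.55507, so H' = 0.555.

0.555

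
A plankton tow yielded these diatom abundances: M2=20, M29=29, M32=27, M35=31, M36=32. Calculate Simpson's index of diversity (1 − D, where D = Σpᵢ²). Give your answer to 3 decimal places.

Total N = 20+29+27+31+32 = 139, so the proportions are 0.14388, 0.20863, 0.19424, 0.22302, 0.23022 (working shown to 5 dp, full precision carried).
D = 0.14388² + 0.20863² + 0.19424² + 0.22302² + 0.23022² = 0.02070 + 0.04353 + 0.03773 + 0.04974 + 0.05300 = 0.20470.
So 1 − D = 0.79530, i.e. 0.795 to 3 decimal places.

0.795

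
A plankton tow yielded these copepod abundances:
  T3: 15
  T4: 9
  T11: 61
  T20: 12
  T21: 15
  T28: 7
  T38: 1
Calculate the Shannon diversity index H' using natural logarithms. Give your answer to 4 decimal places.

Total N = 15+9+61+12+15+7+1 = 120, so the proportions are 0.125, 0.075, 0.508333, 0.1, 0.125, 0.058333, 0.008333 (working shown to 6 dp, full precision carried).
Each pᵢ ln pᵢ term: 0.125×(-2.079442)=-0.259930, 0.075×(-2.590267)=-0.194270, 0.508333×(-0.676618)=-0.343947, 0.1×(-2.302585)=-0.230259, 0.125×(-2.079442)=-0.259930, 0.058333×(-2.841582)=-0.165759, 0.008333×(-4.787492)=-0.039896.
Sum = -1.493991, so H' = 1.4940.

1.4940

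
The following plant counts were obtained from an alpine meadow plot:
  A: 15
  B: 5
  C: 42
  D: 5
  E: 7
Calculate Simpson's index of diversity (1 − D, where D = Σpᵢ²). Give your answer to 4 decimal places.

0.6187

Total N = 15+5+42+5+7 = 74, so the proportions are 0.202703, 0.067568, 0.567568, 0.067568, 0.094595 (working shown to 6 dp, full precision carried).
D = 0.202703² + 0.067568² + 0.567568² + 0.067568² + 0.094595² = 0.041088 + 0.004565 + 0.322133 + 0.004565 + 0.008948 = 0.381300.
So 1 − D = 0.618700, i.e. 0.6187 to 4 decimal places.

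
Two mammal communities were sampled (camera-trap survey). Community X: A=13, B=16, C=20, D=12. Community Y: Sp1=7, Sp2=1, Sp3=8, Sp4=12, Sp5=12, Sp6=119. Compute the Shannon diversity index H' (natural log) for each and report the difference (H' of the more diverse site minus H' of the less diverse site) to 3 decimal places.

Community X: N=61, proportions 0.21311, 0.2623, 0.32787, 0.19672, giving H' = 1.36597 (working shown to 5 dp, full precision carried).
Community Y: N=159, proportions 0.04403, 0.00629, 0.05031, 0.07547, 0.07547, 0.74843, giving H' = 0.92670.
Difference = |1.36597 − 0.92670| = 0.43927, i.e. 0.439 to 3 decimal places.

0.439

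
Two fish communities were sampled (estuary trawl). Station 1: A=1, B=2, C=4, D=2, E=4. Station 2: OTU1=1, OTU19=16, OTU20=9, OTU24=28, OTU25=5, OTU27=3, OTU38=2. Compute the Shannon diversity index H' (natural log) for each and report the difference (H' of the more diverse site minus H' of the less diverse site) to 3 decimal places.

Station 1: N=13, proportions 0.07692, 0.15385, 0.30769, 0.15385, 0.30769, giving H' = 1.49857 (working shown to 5 dp, full precision carried).
Station 2: N=64, proportions 0.01562, 0.25, 0.14062, 0.4375, 0.07812, 0.04688, 0.03125, giving H' = 1.50002.
Difference = |1.49857 − 1.50002| = 0.00145, i.e. 0.001 to 3 decimal places.

0.001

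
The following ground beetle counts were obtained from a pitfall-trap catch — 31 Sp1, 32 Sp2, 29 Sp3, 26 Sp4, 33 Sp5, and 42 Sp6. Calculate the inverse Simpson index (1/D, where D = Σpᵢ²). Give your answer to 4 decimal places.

5.8614

Total N = 31+32+29+26+33+42 = 193, so the proportions are 0.16062176, 0.16580311, 0.15025907, 0.13471503, 0.17098446, 0.21761658 (working shown to 8 dp, full precision carried).
D = 0.16062176² + 0.16580311² + 0.15025907² + 0.13471503² + 0.17098446² + 0.21761658² = 0.02579935 + 0.02749067 + 0.02257779 + 0.01814814 + 0.02923568 + 0.04735698 = 0.17060861.
So 1/D = 5.861369, i.e. 5.8614 to 4 decimal places.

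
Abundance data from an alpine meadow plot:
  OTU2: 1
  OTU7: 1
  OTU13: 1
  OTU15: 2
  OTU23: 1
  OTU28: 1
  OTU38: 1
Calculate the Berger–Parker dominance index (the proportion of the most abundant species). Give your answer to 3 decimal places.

0.250

Total N = 1+1+1+2+1+1+1 = 8, so the proportions are 0.125, 0.125, 0.125, 0.25, 0.125, 0.125, 0.125 (working shown to 5 dp, full precision carried).
The largest proportion is 0.25, i.e. d = 0.250 to 3 decimal places.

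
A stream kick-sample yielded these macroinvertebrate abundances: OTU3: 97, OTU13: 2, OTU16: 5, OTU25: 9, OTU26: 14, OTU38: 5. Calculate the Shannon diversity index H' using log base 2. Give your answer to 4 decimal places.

1.3835

Total N = 97+2+5+9+14+5 = 132, so the proportions are 0.734848, 0.015152, 0.037879, 0.068182, 0.106061, 0.037879 (working shown to 6 dp, full precision carried).
Each pᵢ log₂ pᵢ term: 0.734848×(-0.444481)=-0.326626, 0.015152×(-6.044394)=-0.091582, 0.037879×(-4.722466)=-0.178881, 0.068182×(-3.874469)=-0.264168, 0.106061×(-3.237039)=-0.343322, 0.037879×(-4.722466)=-0.178881.
Sum = -1.383461, so H' = 1.3835.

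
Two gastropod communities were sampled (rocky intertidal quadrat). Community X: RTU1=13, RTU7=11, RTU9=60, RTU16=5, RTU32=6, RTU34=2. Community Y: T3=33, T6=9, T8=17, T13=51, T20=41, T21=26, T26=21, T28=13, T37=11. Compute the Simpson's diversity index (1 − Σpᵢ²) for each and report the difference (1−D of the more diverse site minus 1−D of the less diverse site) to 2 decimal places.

0.28

Community X: N=97, proportions 0.134, 0.1134, 0.6186, 0.0515, 0.0619, 0.0206, giving 1−D = 0.5797 (working shown to 4 dp, full precision carried).
Community Y: N=222, proportions 0.1486, 0.0405, 0.0766, 0.2297, 0.1847, 0.1171, 0.0946, 0.0586, 0.0495, giving 1−D = 0.8550.
Difference = |0.5797 − 0.8550| = 0.2753, i.e. 0.28 to 2 decimal places.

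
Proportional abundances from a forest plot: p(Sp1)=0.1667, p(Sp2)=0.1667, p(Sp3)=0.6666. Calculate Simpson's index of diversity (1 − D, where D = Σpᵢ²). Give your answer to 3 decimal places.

0.500

D = 0.1667² + 0.1667² + 0.6666² = 0.02779 + 0.02779 + 0.44436 = 0.49993 (working shown to 5 dp, full precision carried).
So 1 − D = 0.50007, i.e. 0.500 to 3 decimal places.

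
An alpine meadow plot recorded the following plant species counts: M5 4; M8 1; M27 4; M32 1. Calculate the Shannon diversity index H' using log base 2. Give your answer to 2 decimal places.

1.72

Total N = 4+1+4+1 = 10, so the proportions are 0.4, 0.1, 0.4, 0.1 (working shown to 4 dp, full precision carried).
Each pᵢ log₂ pᵢ term: 0.4×(-1.3219)=-0.5288, 0.1×(-3.3219)=-0.3322, 0.4×(-1.3219)=-0.5288, 0.1×(-3.3219)=-0.3322.
Sum = -1.7219, so H' = 1.72.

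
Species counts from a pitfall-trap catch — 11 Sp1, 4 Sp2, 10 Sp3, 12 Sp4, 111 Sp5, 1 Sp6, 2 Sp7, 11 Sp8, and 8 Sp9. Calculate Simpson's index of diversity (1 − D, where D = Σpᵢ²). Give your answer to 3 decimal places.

0.554

Total N = 11+4+10+12+111+1+2+11+8 = 170, so the proportions are 0.06471, 0.02353, 0.05882, 0.07059, 0.65294, 0.00588, 0.01176, 0.06471, 0.04706 (working shown to 5 dp, full precision carried).
D = 0.06471² + 0.02353² + 0.05882² + 0.07059² + 0.65294² + 0.00588² + 0.01176² + 0.06471² + 0.04706² = 0.00419 + 0.00055 + 0.00346 + 0.00498 + 0.42633 + 0.00003 + 0.00014 + 0.00419 + 0.00221 = 0.44609.
So 1 − D = 0.55391, i.e. 0.554 to 3 decimal places.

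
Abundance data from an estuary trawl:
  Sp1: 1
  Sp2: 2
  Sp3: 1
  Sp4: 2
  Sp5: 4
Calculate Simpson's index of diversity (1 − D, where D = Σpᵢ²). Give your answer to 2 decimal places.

0.74

Total N = 1+2+1+2+4 = 10, so the proportions are 0.1, 0.2, 0.1, 0.2, 0.4 (working shown to 4 dp, full precision carried).
D = 0.1² + 0.2² + 0.1² + 0.2² + 0.4² = 0.0100 + 0.0400 + 0.0100 + 0.0400 + 0.1600 = 0.2600.
So 1 − D = 0.7400, i.e. 0.74 to 2 decimal places.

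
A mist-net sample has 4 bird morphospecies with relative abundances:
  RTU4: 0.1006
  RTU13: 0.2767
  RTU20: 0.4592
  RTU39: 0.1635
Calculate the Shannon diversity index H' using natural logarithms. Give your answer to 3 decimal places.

1.240

Each pᵢ ln pᵢ term (working shown to 5 dp, full precision carried): 0.1006×(-2.29660)=-0.23104, 0.2767×(-1.28482)=-0.35551, 0.4592×(-0.77827)=-0.35738, 0.1635×(-1.81094)=-0.29609.
Sum = -1.24002, so H' = 1.240.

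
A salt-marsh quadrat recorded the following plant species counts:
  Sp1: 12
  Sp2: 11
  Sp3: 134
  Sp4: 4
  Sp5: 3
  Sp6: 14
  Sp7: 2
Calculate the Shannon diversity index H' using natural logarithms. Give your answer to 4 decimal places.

0.9725

Total N = 12+11+134+4+3+14+2 = 180, so the proportions are 0.066667, 0.061111, 0.744444, 0.022222, 0.016667, 0.077778, 0.011111 (working shown to 6 dp, full precision carried).
Each pᵢ ln pᵢ term: 0.066667×(-2.708050)=-0.180537, 0.061111×(-2.795062)=-0.170809, 0.744444×(-0.295117)=-0.219698, 0.022222×(-3.806662)=-0.084592, 0.016667×(-4.094345)=-0.068239, 0.077778×(-2.553900)=-0.198637, 0.011111×(-4.499810)=-0.049998.
Sum = -0.972510, so H' = 0.9725.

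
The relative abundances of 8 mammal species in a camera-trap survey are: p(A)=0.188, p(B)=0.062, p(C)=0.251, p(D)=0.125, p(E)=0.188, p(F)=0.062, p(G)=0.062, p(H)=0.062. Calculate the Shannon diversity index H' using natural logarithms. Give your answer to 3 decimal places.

1.925

Each pᵢ ln pᵢ term (working shown to 5 dp, full precision carried): 0.188×(-1.67131)=-0.31421, 0.062×(-2.78062)=-0.17240, 0.251×(-1.38230)=-0.34696, 0.125×(-2.07944)=-0.25993, 0.188×(-1.67131)=-0.31421, 0.062×(-2.78062)=-0.17240, 0.062×(-2.78062)=-0.17240, 0.062×(-2.78062)=-0.17240.
Sum = -1.92490, so H' = 1.925.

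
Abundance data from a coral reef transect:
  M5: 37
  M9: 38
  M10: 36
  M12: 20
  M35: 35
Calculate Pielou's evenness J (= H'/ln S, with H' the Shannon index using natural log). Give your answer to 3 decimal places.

0.986

Total N = 37+38+36+20+35 = 166, so the proportions are 0.22289, 0.22892, 0.21687, 0.12048, 0.21084 (working shown to 5 dp, full precision carried).
H' = −Σ pᵢ ln pᵢ = −((-0.33458) + (-0.33751) + (-0.33148) + (-0.25497) + (-0.32821)) = 1.58674.
With S = 5 species, ln S = 1.60944, so J = 1.58674/1.60944 = 0.98590, i.e. 0.986 to 3 decimal places.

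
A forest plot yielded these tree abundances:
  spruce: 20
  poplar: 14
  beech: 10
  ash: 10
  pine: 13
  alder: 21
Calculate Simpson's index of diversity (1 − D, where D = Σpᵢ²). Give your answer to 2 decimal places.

0.82

Total N = 20+14+10+10+13+21 = 88, so the proportions are 0.2273, 0.1591, 0.1136, 0.1136, 0.1477, 0.2386 (working shown to 4 dp, full precision carried).
D = 0.2273² + 0.1591² + 0.1136² + 0.1136² + 0.1477² + 0.2386² = 0.0517 + 0.0253 + 0.0129 + 0.0129 + 0.0218 + 0.0569 = 0.1816.
So 1 − D = 0.8184, i.e. 0.82 to 2 decimal places.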